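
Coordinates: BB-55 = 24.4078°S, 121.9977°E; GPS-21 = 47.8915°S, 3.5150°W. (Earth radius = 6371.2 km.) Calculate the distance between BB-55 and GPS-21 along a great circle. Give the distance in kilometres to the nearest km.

Δφ = -23.4837°,  Δλ = -125.5127°
a = sin²(Δφ/2) + cos φ₁ cos φ₂ sin²(Δλ/2) = 0.524064
c = 2·arcsin(√a) = 1.618943 rad = 92.7586°
d = R·c = 6371.2 × 1.618943 = 10314.6 km

10315 km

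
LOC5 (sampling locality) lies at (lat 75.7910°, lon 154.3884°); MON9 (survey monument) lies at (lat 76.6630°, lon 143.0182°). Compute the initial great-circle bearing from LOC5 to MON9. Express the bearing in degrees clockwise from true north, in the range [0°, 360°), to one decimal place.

Δλ = -11.3702°
y = sin Δλ · cos φ₂ = -0.045478
x = cos φ₁ sin φ₂ − sin φ₁ cos φ₂ cos Δλ = 0.019608
θ = atan2(y, x) = -66.6769° → 293.3231° (mod 360°)

293.3°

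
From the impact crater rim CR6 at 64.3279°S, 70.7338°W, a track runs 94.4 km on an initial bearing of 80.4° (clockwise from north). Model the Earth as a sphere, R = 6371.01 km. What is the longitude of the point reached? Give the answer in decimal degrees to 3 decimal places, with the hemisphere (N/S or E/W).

68.812°W

δ = d/R = 94.4/6371.01 = 0.014817 rad
φ₂ = arcsin(sin φ₁ cos δ + cos φ₁ sin δ cos θ)
   = arcsin(-0.90129·0.99989 + 0.43322·0.01482·0.16677) = -64.17367°
λ₂ = λ₁ + atan2(sin θ sin δ cos φ₁, cos δ − sin φ₁ sin φ₂) = -68.81206°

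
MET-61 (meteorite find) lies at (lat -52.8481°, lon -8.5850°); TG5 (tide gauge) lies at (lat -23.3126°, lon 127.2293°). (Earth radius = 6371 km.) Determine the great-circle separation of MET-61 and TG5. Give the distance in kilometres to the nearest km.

10532 km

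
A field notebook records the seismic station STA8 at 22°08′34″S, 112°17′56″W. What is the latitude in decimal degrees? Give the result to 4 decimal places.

22° + 8′/60 + 34″/3600 = 22 + 0.13333 + 0.00944 = 22.1428°

22.1428°S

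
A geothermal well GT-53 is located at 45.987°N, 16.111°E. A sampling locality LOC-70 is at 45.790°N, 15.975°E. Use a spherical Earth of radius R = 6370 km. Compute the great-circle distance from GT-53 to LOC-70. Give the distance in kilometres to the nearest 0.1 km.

24.3 km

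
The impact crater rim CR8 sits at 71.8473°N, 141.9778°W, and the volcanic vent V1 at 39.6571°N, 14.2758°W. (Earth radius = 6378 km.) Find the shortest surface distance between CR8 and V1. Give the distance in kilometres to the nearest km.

6972 km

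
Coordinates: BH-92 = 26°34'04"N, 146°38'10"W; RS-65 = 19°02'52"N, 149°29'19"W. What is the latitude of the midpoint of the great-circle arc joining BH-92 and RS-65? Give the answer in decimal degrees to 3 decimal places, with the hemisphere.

22.814°N

BH-92: φ = +26.56778°, λ = -146.63611°
RS-65: φ = +19.04778°, λ = -149.48861°
Bx = cos φ₂ cos Δλ = 0.944076,  By = cos φ₂ sin Δλ = -0.047040
φₘ = atan2(sin φ₁ + sin φ₂, √((cos φ₁ + Bx)² + By²)) = 22.81412°
λₘ = λ₁ + atan2(By, cos φ₁ + Bx) = -148.10179°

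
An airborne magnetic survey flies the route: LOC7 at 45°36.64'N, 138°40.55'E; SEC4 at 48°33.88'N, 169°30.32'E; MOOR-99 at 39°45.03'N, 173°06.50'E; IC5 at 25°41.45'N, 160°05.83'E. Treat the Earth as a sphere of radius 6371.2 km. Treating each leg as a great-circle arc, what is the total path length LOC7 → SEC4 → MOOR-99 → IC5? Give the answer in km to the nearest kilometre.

LOC7: φ = +45.61067°, λ = +138.67583°
SEC4: φ = +48.56467°, λ = +169.50533°
MOOR-99: φ = +39.75050°, λ = +173.10833°
IC5: φ = +25.69083°, λ = +160.09717°
LOC7→SEC4: c = 0.367420 rad, d = 2340.91 km
SEC4→MOOR-99: c = 0.160266 rad, d = 1021.09 km
MOOR-99→IC5: c = 0.310256 rad, d = 1976.70 km
Total = 2340.91 + 1021.09 + 1976.70 = 5338.69 km

5339 km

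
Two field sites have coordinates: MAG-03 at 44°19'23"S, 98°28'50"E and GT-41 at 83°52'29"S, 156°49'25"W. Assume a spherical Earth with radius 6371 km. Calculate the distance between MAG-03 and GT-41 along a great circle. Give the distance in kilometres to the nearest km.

MAG-03: φ = -44.32306°, λ = +98.48056°
GT-41: φ = -83.87472°, λ = -156.82361°
Δφ = -39.5517°,  Δλ = 104.6958°
a = sin²(Δφ/2) + cos φ₁ cos φ₂ sin²(Δλ/2) = 0.162326
c = 2·arcsin(√a) = 0.829359 rad = 47.5188°
d = R·c = 6371 × 0.829359 = 5283.8 km

5284 km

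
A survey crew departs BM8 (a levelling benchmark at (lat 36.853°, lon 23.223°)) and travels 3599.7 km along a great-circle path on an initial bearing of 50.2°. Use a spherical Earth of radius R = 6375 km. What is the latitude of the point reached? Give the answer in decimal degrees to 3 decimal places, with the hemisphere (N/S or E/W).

51.330°N

δ = d/R = 3599.7/6375 = 0.564659 rad
φ₂ = arcsin(sin φ₁ cos δ + cos φ₁ sin δ cos θ)
   = arcsin(0.59976·0.84477 + 0.80018·0.53513·0.64011) = 51.32987°
λ₂ = λ₁ + atan2(sin θ sin δ cos φ₁, cos δ − sin φ₁ sin φ₂) = 64.36904°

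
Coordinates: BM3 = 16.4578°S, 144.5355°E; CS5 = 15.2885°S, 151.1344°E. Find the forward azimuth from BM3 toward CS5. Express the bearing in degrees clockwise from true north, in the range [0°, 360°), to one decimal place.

Δλ = 6.5989°
y = sin Δλ · cos φ₂ = 0.110851
x = cos φ₁ sin φ₂ − sin φ₁ cos φ₂ cos Δλ = 0.018596
θ = atan2(y, x) = 80.4768° → 80.4768° (mod 360°)

80.5°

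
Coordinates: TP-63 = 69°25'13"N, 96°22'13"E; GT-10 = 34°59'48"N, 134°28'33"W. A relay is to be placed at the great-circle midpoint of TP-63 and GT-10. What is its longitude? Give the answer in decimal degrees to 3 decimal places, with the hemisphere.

TP-63: φ = +69.42028°, λ = +96.37028°
GT-10: φ = +34.99667°, λ = -134.47583°
Bx = cos φ₂ cos Δλ = -0.517238,  By = cos φ₂ sin Δλ = 0.635240
φₘ = atan2(sin φ₁ + sin φ₂, √((cos φ₁ + Bx)² + By²)) = 66.49807°
λₘ = λ₁ + atan2(By, cos φ₁ + Bx) = -159.00774°

159.008°W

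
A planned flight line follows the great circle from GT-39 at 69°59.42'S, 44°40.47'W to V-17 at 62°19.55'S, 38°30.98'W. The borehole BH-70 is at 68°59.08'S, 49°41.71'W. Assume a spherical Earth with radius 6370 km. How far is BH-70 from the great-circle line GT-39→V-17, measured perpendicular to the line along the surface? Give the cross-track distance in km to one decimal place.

GT-39: φ = -69.99033°, λ = -44.67450°
V-17: φ = -62.32583°, λ = -38.51633°
BH-70: φ = -68.98467°, λ = -49.69517°
δ₁₃ = central angle GT-39→BH-70 = 0.035353 rad  (haversine)
θ₁₃ = bearing GT-39→BH-70 = 297.386°,  θ₁₂ = bearing GT-39→V-17 = 20.844°
dₓₜ = R·arcsin(sin δ₁₃ · sin(θ₁₃ − θ₁₂)) = 6370·arcsin(0.03535·sin(276.542°)) = -223.732 km
|dₓₜ| = 223.732 km

223.7 km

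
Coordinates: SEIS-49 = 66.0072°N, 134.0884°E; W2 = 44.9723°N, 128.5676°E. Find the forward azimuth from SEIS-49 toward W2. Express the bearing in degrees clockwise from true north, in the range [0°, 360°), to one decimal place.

Δλ = -5.5208°
y = sin Δλ · cos φ₂ = -0.068062
x = cos φ₁ sin φ₂ − sin φ₁ cos φ₂ cos Δλ = -0.355938
θ = atan2(y, x) = -169.1747° → 190.8253° (mod 360°)

190.8°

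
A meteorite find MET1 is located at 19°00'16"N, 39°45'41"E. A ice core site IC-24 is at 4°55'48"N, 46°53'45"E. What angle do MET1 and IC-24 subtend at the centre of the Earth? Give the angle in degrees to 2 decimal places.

MET1: φ = +19.00444°, λ = +39.76139°
IC-24: φ = +4.93000°, λ = +46.89583°
Δφ = -14.0744°,  Δλ = 7.1344°
a = sin²(Δφ/2) + cos φ₁ cos φ₂ sin²(Δλ/2) = 0.018656
c = 2·arcsin(√a) = 0.274034 rad = 15.7010°

15.70°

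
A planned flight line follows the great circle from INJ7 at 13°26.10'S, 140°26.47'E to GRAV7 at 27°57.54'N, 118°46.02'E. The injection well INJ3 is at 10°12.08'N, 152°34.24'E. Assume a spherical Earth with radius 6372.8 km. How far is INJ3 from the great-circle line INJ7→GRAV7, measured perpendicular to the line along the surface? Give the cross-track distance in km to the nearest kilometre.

INJ7: φ = -13.43500°, λ = +140.44117°
GRAV7: φ = +27.95900°, λ = +118.76700°
INJ3: φ = +10.20133°, λ = +152.57067°
δ₁₃ = central angle INJ7→INJ3 = 0.462952 rad  (haversine)
θ₁₃ = bearing INJ7→INJ3 = 27.585°,  θ₁₂ = bearing INJ7→GRAV7 = 333.233°
dₓₜ = R·arcsin(sin δ₁₃ · sin(θ₁₃ − θ₁₂)) = 6372.8·arcsin(0.44659·sin(-305.648°)) = 2366.769 km
|dₓₜ| = 2366.769 km

2367 km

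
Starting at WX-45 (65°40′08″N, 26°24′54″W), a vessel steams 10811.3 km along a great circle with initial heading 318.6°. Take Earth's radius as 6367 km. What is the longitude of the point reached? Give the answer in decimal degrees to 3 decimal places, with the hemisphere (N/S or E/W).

164.482°W

WX-45: φ = +65.66889°, λ = -26.41500°
δ = d/R = 10811.3/6367 = 1.698021 rad
φ₂ = arcsin(sin φ₁ cos δ + cos φ₁ sin δ cos θ)
   = arcsin(0.91118·-0.12688 + 0.41201·0.99192·0.75011) = 11.00781°
λ₂ = λ₁ + atan2(sin θ sin δ cos φ₁, cos δ − sin φ₁ sin φ₂) = -164.48191°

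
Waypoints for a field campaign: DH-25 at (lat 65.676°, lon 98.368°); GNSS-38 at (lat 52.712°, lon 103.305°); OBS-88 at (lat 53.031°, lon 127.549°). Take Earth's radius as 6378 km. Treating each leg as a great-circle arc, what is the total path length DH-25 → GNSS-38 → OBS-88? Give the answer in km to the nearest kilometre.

3091 km

DH-25→GNSS-38: c = 0.230355 rad, d = 1469.20 km
GNSS-38→OBS-88: c = 0.254249 rad, d = 1621.60 km
Total = 1469.20 + 1621.60 = 3090.81 km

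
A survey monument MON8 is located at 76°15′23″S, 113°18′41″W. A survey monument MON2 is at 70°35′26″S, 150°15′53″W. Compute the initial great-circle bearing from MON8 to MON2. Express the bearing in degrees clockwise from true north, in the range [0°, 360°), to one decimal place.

MON8: φ = -76.25639°, λ = -113.31139°
MON2: φ = -70.59056°, λ = -150.26472°
Δλ = -36.9533°
y = sin Δλ · cos φ₂ = -0.199777
x = cos φ₁ sin φ₂ − sin φ₁ cos φ₂ cos Δλ = 0.033884
θ = atan2(y, x) = -80.3738° → 279.6262° (mod 360°)

279.6°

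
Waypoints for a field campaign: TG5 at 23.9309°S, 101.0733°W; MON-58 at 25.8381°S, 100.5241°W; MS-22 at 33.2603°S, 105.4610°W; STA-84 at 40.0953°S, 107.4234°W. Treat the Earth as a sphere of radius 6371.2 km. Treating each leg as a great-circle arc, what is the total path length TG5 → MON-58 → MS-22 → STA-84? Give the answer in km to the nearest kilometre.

TG5→MON-58: c = 0.034404 rad, d = 219.19 km
MON-58→MS-22: c = 0.149611 rad, d = 953.20 km
MS-22→STA-84: c = 0.122405 rad, d = 779.87 km
Total = 219.19 + 953.20 + 779.87 = 1952.26 km

1952 km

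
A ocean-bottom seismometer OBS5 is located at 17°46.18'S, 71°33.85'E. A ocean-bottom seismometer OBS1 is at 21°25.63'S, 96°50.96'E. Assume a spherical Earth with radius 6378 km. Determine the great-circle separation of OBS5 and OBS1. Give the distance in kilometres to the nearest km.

2680 km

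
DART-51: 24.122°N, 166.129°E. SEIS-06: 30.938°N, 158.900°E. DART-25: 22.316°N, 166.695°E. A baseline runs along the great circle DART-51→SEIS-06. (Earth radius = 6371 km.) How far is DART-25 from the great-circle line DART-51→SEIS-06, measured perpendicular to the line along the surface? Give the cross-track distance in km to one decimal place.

89.8 km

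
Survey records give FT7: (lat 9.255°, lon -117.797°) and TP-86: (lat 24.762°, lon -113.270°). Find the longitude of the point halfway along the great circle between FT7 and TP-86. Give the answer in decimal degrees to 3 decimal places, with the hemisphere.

Bx = cos φ₂ cos Δλ = 0.905223,  By = cos φ₂ sin Δλ = 0.071672
φₘ = atan2(sin φ₁ + sin φ₂, √((cos φ₁ + Bx)² + By²)) = 17.02099°
λₘ = λ₁ + atan2(By, cos φ₁ + Bx) = -115.62782°

115.628°W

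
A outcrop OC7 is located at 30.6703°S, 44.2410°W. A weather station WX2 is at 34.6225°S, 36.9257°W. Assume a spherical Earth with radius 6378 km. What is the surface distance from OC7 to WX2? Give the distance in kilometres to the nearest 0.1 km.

Δφ = -3.9522°,  Δλ = 7.3153°
a = sin²(Δφ/2) + cos φ₁ cos φ₂ sin²(Δλ/2) = 0.004070
c = 2·arcsin(√a) = 0.127674 rad = 7.3152°
d = R·c = 6378 × 0.127674 = 814.3 km

814.3 km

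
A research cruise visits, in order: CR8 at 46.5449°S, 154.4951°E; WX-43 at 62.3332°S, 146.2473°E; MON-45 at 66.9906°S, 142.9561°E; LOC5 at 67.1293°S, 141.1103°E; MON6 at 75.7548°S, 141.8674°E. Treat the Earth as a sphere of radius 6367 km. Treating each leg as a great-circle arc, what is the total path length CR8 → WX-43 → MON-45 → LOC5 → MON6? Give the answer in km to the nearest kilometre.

3411 km

CR8→WX-43: c = 0.287448 rad, d = 1830.18 km
WX-43→MON-45: c = 0.084894 rad, d = 540.52 km
MON-45→LOC5: c = 0.012787 rad, d = 81.42 km
LOC5→MON6: c = 0.150599 rad, d = 958.86 km
Total = 1830.18 + 540.52 + 81.42 + 958.86 = 3410.98 km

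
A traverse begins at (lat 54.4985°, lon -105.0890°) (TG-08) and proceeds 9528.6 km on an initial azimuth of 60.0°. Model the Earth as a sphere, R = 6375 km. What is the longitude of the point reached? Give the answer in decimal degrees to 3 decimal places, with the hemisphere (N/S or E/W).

7.639°E

δ = d/R = 9528.6/6375 = 1.494682 rad
φ₂ = arcsin(sin φ₁ cos δ + cos φ₁ sin δ cos θ)
   = arcsin(0.81410·0.07604 + 0.58072·0.99710·0.50000) = 20.57456°
λ₂ = λ₁ + atan2(sin θ sin δ cos φ₁, cos δ − sin φ₁ sin φ₂) = 7.63898°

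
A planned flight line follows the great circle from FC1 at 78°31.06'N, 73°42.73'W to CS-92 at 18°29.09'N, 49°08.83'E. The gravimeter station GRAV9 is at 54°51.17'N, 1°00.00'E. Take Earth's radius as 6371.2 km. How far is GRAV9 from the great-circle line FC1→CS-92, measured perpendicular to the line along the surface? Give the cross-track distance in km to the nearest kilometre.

FC1: φ = +78.51767°, λ = -73.71217°
CS-92: φ = +18.48483°, λ = +49.14717°
GRAV9: φ = +54.85283°, λ = +1.00000°
δ₁₃ = central angle FC1→GRAV9 = 0.588945 rad  (haversine)
θ₁₃ = bearing FC1→GRAV9 = 88.554°,  θ₁₂ = bearing FC1→CS-92 = 54.541°
dₓₜ = R·arcsin(sin δ₁₃ · sin(θ₁₃ − θ₁₂)) = 6371.2·arcsin(0.55548·sin(34.013°)) = 2013.022 km
|dₓₜ| = 2013.022 km

2013 km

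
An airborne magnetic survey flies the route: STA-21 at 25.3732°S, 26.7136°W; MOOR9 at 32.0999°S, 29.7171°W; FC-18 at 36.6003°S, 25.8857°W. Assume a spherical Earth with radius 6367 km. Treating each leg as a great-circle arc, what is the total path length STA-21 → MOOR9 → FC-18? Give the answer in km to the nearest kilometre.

STA-21→MOOR9: c = 0.126062 rad, d = 802.63 km
MOOR9→FC-18: c = 0.095987 rad, d = 611.15 km
Total = 802.63 + 611.15 = 1413.78 km

1414 km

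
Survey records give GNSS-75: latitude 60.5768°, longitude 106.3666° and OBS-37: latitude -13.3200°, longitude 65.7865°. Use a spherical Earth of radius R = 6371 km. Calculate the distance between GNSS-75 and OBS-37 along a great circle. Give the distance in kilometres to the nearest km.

Δφ = -73.8968°,  Δλ = -40.5801°
a = sin²(Δφ/2) + cos φ₁ cos φ₂ sin²(Δλ/2) = 0.418801
c = 2·arcsin(√a) = 1.407676 rad = 80.6539°
d = R·c = 6371 × 1.407676 = 8968.3 km

8968 km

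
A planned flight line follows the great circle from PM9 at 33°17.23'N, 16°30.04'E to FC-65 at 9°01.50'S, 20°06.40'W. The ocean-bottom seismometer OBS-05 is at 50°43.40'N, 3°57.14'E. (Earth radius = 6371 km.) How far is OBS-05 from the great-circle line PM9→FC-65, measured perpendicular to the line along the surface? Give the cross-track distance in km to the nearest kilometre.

PM9: φ = +33.28717°, λ = +16.50067°
FC-65: φ = -9.02500°, λ = -20.10667°
OBS-05: φ = +50.72333°, λ = +3.95233°
δ₁₃ = central angle PM9→OBS-05 = 0.344008 rad  (haversine)
θ₁₃ = bearing PM9→OBS-05 = 335.932°,  θ₁₂ = bearing PM9→FC-65 = 226.126°
dₓₜ = R·arcsin(sin δ₁₃ · sin(θ₁₃ − θ₁₂)) = 6371·arcsin(0.33726·sin(109.807°)) = 2057.151 km
|dₓₜ| = 2057.151 km

2057 km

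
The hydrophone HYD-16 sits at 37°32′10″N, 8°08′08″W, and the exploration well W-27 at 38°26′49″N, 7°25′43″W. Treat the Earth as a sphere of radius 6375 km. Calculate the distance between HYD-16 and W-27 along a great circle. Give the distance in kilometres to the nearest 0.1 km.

118.8 km

HYD-16: φ = +37.53611°, λ = -8.13556°
W-27: φ = +38.44694°, λ = -7.42861°
Δφ = 0.9108°,  Δλ = 0.7069°
a = sin²(Δφ/2) + cos φ₁ cos φ₂ sin²(Δλ/2) = 0.000087
c = 2·arcsin(√a) = 0.018635 rad = 1.0677°
d = R·c = 6375 × 0.018635 = 118.8 km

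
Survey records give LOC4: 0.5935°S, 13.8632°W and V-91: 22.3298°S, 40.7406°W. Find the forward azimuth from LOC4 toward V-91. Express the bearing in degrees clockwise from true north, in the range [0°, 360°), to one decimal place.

228.4°

Δλ = -26.8774°
y = sin Δλ · cos φ₂ = -0.418182
x = cos φ₁ sin φ₂ − sin φ₁ cos φ₂ cos Δλ = -0.371370
θ = atan2(y, x) = -131.6070° → 228.3930° (mod 360°)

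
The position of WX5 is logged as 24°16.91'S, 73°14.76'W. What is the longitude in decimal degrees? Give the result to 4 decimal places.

73.2460°W

73° + 14.76′/60 = 73 + 0.24600 = 73.2460°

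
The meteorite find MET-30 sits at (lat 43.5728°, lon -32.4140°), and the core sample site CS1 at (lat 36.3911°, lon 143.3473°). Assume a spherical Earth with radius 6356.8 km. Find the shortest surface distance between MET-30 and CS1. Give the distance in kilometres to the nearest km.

Δφ = -7.1817°,  Δλ = 175.7613°
a = sin²(Δφ/2) + cos φ₁ cos φ₂ sin²(Δλ/2) = 0.586337
c = 2·arcsin(√a) = 1.744340 rad = 99.9433°
d = R·c = 6356.8 × 1.744340 = 11088.4 km

11088 km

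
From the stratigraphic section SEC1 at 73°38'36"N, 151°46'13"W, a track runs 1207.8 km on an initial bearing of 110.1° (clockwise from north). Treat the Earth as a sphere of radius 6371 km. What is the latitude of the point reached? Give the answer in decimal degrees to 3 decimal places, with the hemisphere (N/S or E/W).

SEC1: φ = +73.64333°, λ = -151.77028°
δ = d/R = 1207.8/6371 = 0.189578 rad
φ₂ = arcsin(sin φ₁ cos δ + cos φ₁ sin δ cos θ)
   = arcsin(0.95953·0.98208 + 0.28162·0.18844·-0.34366) = 67.53282°
λ₂ = λ₁ + atan2(sin θ sin δ cos φ₁, cos δ − sin φ₁ sin φ₂) = -124.18442°

67.533°N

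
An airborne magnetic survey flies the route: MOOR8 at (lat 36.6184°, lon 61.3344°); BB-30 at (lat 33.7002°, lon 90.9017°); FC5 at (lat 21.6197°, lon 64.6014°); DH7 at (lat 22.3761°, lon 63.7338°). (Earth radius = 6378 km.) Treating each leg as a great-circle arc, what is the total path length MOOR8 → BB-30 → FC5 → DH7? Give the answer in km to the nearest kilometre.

5731 km

MOOR8→BB-30: c = 0.423279 rad, d = 2699.67 km
BB-30→FC5: c = 0.456064 rad, d = 2908.78 km
FC5→DH7: c = 0.019272 rad, d = 122.92 km
Total = 2699.67 + 2908.78 + 122.92 = 5731.37 km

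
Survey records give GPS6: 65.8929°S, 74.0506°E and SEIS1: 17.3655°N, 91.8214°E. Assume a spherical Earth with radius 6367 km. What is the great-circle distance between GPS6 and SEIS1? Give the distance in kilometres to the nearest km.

9371 km

Δφ = 83.2584°,  Δλ = 17.7708°
a = sin²(Δφ/2) + cos φ₁ cos φ₂ sin²(Δλ/2) = 0.450604
c = 2·arcsin(√a) = 1.471844 rad = 84.3304°
d = R·c = 6367 × 1.471844 = 9371.2 km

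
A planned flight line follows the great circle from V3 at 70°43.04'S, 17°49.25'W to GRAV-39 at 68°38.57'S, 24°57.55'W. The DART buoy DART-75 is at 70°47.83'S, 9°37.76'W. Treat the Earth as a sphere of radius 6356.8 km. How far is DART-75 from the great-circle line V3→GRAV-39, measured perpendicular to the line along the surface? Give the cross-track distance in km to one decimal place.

V3: φ = -70.71733°, λ = -17.82083°
GRAV-39: φ = -68.64283°, λ = -24.95917°
DART-75: φ = -70.79717°, λ = -9.62933°
δ₁₃ = central angle V3→DART-75 = 0.047103 rad  (haversine)
θ₁₃ = bearing V3→DART-75 = 95.559°,  θ₁₂ = bearing V3→GRAV-39 = 306.539°
dₓₜ = R·arcsin(sin δ₁₃ · sin(θ₁₃ − θ₁₂)) = 6356.8·arcsin(0.04709·sin(-210.980°)) = 154.085 km
|dₓₜ| = 154.085 km

154.1 km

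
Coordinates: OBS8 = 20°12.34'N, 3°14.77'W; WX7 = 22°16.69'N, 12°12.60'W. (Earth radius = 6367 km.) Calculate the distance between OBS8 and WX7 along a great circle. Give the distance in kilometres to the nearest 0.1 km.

OBS8: φ = +20.20567°, λ = -3.24617°
WX7: φ = +22.27817°, λ = -12.21000°
Δφ = 2.0725°,  Δλ = -8.9638°
a = sin²(Δφ/2) + cos φ₁ cos φ₂ sin²(Δλ/2) = 0.005630
c = 2·arcsin(√a) = 0.150208 rad = 8.6063°
d = R·c = 6367 × 0.150208 = 956.4 km

956.4 km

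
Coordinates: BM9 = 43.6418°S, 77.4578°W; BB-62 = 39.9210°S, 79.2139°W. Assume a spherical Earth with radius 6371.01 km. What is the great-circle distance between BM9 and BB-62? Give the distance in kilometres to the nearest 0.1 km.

438.6 km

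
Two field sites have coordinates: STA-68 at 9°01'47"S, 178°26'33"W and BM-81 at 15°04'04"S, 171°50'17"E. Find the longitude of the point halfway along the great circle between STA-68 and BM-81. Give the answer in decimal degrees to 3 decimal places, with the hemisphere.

STA-68: φ = -9.02972°, λ = -178.44250°
BM-81: φ = -15.06778°, λ = +171.83806°
Bx = cos φ₂ cos Δλ = 0.951759,  By = cos φ₂ sin Δλ = -0.163020
φₘ = atan2(sin φ₁ + sin φ₂, √((cos φ₁ + Bx)² + By²)) = -12.09094°
λₘ = λ₁ + atan2(By, cos φ₁ + Bx) = 176.75262°

176.753°E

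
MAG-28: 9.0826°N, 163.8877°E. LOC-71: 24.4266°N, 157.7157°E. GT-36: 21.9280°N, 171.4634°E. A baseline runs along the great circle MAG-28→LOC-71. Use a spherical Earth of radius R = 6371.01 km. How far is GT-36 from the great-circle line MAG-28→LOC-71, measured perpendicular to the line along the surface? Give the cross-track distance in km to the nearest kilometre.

1232 km

δ₁₃ = central angle MAG-28→GT-36 = 0.257703 rad  (haversine)
θ₁₃ = bearing MAG-28→GT-36 = 28.677°,  θ₁₂ = bearing MAG-28→LOC-71 = 339.757°
dₓₜ = R·arcsin(sin δ₁₃ · sin(θ₁₃ − θ₁₂)) = 6371.01·arcsin(0.25486·sin(-311.081°)) = 1231.587 km
|dₓₜ| = 1231.587 km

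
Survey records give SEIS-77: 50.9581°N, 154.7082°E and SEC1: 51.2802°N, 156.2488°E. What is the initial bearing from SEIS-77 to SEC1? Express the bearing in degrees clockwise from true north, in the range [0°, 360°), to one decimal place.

71.0°

Δλ = 1.5406°
y = sin Δλ · cos φ₂ = 0.016817
x = cos φ₁ sin φ₂ − sin φ₁ cos φ₂ cos Δλ = 0.005797
θ = atan2(y, x) = 70.9796° → 70.9796° (mod 360°)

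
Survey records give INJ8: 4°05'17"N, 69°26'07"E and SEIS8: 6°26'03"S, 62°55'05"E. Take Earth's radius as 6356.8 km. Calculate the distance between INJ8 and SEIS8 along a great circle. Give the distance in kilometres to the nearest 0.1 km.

INJ8: φ = +4.08806°, λ = +69.43528°
SEIS8: φ = -6.43417°, λ = +62.91806°
Δφ = -10.5222°,  Δλ = -6.5172°
a = sin²(Δφ/2) + cos φ₁ cos φ₂ sin²(Δλ/2) = 0.011611
c = 2·arcsin(√a) = 0.215923 rad = 12.3715°
d = R·c = 6356.8 × 0.215923 = 1372.6 km

1372.6 km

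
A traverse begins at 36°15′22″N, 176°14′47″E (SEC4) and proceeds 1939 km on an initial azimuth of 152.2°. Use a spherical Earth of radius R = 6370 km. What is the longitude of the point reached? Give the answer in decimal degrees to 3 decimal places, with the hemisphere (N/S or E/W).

SEC4: φ = +36.25611°, λ = +176.24639°
δ = d/R = 1939/6370 = 0.304396 rad
φ₂ = arcsin(sin φ₁ cos δ + cos φ₁ sin δ cos θ)
   = arcsin(0.59140·0.95403 + 0.80638·0.29972·-0.88458) = 20.51285°
λ₂ = λ₁ + atan2(sin θ sin δ cos φ₁, cos δ − sin φ₁ sin φ₂) = -175.17032°

175.170°W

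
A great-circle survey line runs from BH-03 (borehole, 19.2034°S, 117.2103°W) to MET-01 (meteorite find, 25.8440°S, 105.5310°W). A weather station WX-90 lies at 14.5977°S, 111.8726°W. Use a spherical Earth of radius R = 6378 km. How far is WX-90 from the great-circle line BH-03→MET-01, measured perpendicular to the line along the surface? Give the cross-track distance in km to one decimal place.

739.2 km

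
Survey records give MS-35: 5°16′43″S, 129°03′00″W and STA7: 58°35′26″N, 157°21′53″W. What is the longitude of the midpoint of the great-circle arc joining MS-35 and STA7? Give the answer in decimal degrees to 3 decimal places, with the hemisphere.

138.695°W

MS-35: φ = -5.27861°, λ = -129.05000°
STA7: φ = +58.59056°, λ = -157.36472°
Bx = cos φ₂ cos Δλ = 0.458798,  By = cos φ₂ sin Δλ = -0.247189
φₘ = atan2(sin φ₁ + sin φ₂, √((cos φ₁ + Bx)² + By²)) = 27.29846°
λₘ = λ₁ + atan2(By, cos φ₁ + Bx) = -138.69477°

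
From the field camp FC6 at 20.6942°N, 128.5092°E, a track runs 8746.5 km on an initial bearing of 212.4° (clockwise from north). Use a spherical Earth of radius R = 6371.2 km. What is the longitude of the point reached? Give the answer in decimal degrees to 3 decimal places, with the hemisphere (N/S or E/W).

δ = d/R = 8746.5/6371.2 = 1.372818 rad
φ₂ = arcsin(sin φ₁ cos δ + cos φ₁ sin δ cos θ)
   = arcsin(0.35338·0.19669 + 0.93548·0.98047·-0.84433) = -44.82289°
λ₂ = λ₁ + atan2(sin θ sin δ cos φ₁, cos δ − sin φ₁ sin φ₂) = 80.71937°

80.719°E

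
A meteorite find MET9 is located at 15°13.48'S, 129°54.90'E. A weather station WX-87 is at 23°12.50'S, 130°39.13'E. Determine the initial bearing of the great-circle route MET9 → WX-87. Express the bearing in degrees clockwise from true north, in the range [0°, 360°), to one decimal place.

MET9: φ = -15.22467°, λ = +129.91500°
WX-87: φ = -23.20833°, λ = +130.65217°
Δλ = 0.7372°
y = sin Δλ · cos φ₂ = 0.011825
x = cos φ₁ sin φ₂ − sin φ₁ cos φ₂ cos Δλ = -0.138911
θ = atan2(y, x) = 175.1345° → 175.1345° (mod 360°)

175.1°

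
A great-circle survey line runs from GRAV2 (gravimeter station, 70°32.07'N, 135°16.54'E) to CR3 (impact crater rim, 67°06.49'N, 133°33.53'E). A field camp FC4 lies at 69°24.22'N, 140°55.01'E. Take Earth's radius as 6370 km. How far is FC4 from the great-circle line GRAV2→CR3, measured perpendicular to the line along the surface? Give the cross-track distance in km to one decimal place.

238.4 km

GRAV2: φ = +70.53450°, λ = +135.27567°
CR3: φ = +67.10817°, λ = +133.55883°
FC4: φ = +69.40367°, λ = +140.91683°
δ₁₃ = central angle GRAV2→FC4 = 0.039054 rad  (haversine)
θ₁₃ = bearing GRAV2→FC4 = 117.667°,  θ₁₂ = bearing GRAV2→CR3 = 191.064°
dₓₜ = R·arcsin(sin δ₁₃ · sin(θ₁₃ − θ₁₂)) = 6370·arcsin(0.03904·sin(-73.397°)) = -238.394 km
|dₓₜ| = 238.394 km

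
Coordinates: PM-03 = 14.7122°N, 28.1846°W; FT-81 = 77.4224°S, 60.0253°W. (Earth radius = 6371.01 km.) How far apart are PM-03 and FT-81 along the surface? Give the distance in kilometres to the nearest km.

Δφ = -92.1346°,  Δλ = -31.8407°
a = sin²(Δφ/2) + cos φ₁ cos φ₂ sin²(Δλ/2) = 0.534471
c = 2·arcsin(√a) = 1.639793 rad = 93.9532°
d = R·c = 6371.01 × 1.639793 = 10447.1 km

10447 km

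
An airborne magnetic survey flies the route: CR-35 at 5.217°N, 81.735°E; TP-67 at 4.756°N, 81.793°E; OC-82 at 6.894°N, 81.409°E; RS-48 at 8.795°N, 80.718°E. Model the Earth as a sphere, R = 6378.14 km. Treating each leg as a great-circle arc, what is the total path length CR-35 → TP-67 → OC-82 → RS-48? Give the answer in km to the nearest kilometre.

CR-35→TP-67: c = 0.008109 rad, d = 51.72 km
TP-67→OC-82: c = 0.037906 rad, d = 241.77 km
OC-82→RS-48: c = 0.035264 rad, d = 224.92 km
Total = 51.72 + 241.77 + 224.92 = 518.41 km

518 km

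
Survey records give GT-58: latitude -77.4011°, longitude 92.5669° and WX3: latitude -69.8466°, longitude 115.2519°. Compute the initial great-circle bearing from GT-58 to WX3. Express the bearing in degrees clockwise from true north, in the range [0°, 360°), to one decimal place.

51.6°

Δλ = 22.6850°
y = sin Δλ · cos φ₂ = 0.132875
x = cos φ₁ sin φ₂ − sin φ₁ cos φ₂ cos Δλ = 0.105457
θ = atan2(y, x) = 51.5624° → 51.5624° (mod 360°)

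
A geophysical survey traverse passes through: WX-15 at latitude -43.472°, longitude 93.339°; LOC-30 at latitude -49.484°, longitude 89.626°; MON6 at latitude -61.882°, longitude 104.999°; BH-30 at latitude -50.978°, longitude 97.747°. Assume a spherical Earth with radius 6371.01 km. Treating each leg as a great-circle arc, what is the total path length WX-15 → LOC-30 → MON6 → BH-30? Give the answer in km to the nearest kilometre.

WX-15→LOC-30: c = 0.113988 rad, d = 726.22 km
LOC-30→MON6: c = 0.262575 rad, d = 1672.87 km
MON6→BH-30: c = 0.202475 rad, d = 1289.97 km
Total = 726.22 + 1672.87 + 1289.97 = 3689.06 km

3689 km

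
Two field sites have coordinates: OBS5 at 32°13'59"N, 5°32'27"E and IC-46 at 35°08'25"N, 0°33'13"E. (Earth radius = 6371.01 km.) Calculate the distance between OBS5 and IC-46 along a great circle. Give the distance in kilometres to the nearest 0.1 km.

OBS5: φ = +32.23306°, λ = +5.54083°
IC-46: φ = +35.14028°, λ = +0.55361°
Δφ = 2.9072°,  Δλ = -4.9872°
a = sin²(Δφ/2) + cos φ₁ cos φ₂ sin²(Δλ/2) = 0.001953
c = 2·arcsin(√a) = 0.088412 rad = 5.0656°
d = R·c = 6371.01 × 0.088412 = 563.3 km

563.3 km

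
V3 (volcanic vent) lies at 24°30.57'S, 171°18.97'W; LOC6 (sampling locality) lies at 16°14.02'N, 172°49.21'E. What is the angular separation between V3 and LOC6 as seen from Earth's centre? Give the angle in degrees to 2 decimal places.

43.58°

V3: φ = -24.50950°, λ = -171.31617°
LOC6: φ = +16.23367°, λ = +172.82017°
Δφ = 40.7432°,  Δλ = -15.8637°
a = sin²(Δφ/2) + cos φ₁ cos φ₂ sin²(Δλ/2) = 0.137814
c = 2·arcsin(√a) = 0.760675 rad = 43.5834°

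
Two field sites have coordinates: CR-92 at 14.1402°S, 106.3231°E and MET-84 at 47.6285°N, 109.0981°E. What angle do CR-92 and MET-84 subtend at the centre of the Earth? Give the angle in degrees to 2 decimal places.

61.82°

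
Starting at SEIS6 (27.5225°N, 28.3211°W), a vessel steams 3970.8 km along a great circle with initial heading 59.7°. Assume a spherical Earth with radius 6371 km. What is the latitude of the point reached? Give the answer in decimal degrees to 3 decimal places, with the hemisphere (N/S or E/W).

δ = d/R = 3970.8/6371 = 0.623262 rad
φ₂ = arcsin(sin φ₁ cos δ + cos φ₁ sin δ cos θ)
   = arcsin(0.46210·0.81198 + 0.88683·0.58369·0.50453) = 39.52181°
λ₂ = λ₁ + atan2(sin θ sin δ cos φ₁, cos δ − sin φ₁ sin φ₂) = 12.47059°

39.522°N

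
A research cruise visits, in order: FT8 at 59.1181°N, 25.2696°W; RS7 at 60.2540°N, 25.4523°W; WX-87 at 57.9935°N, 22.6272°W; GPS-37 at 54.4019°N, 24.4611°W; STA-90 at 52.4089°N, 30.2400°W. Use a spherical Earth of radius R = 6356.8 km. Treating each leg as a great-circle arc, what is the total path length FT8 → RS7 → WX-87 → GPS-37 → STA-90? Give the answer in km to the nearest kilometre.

1280 km

FT8→RS7: c = 0.019890 rad, d = 126.44 km
RS7→WX-87: c = 0.046861 rad, d = 297.89 km
WX-87→GPS-37: c = 0.065159 rad, d = 414.20 km
GPS-37→STA-90: c = 0.069434 rad, d = 441.38 km
Total = 126.44 + 297.89 + 414.20 + 441.38 = 1279.90 km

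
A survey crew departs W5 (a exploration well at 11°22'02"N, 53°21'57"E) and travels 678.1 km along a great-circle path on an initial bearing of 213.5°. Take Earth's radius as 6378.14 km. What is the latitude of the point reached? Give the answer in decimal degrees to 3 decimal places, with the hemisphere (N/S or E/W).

W5: φ = +11.36722°, λ = +53.36583°
δ = d/R = 678.1/6378.14 = 0.106316 rad
φ₂ = arcsin(sin φ₁ cos δ + cos φ₁ sin δ cos θ)
   = arcsin(0.19710·0.99435 + 0.98038·0.10612·-0.83389) = 6.27097°
λ₂ = λ₁ + atan2(sin θ sin δ cos φ₁, cos δ − sin φ₁ sin φ₂) = 49.98790°

6.271°N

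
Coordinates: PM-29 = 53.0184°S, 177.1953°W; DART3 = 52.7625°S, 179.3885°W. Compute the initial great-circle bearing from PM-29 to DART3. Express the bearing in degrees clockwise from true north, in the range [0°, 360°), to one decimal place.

280.1°

Δλ = -2.1932°
y = sin Δλ · cos φ₂ = -0.023157
x = cos φ₁ sin φ₂ − sin φ₁ cos φ₂ cos Δλ = 0.004112
θ = atan2(y, x) = -79.9307° → 280.0693° (mod 360°)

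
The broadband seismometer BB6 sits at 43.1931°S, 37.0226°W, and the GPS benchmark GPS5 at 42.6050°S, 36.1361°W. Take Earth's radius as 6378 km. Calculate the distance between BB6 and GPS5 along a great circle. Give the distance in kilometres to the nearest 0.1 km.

Δφ = 0.5881°,  Δλ = 0.8865°
a = sin²(Δφ/2) + cos φ₁ cos φ₂ sin²(Δλ/2) = 0.000058
c = 2·arcsin(√a) = 0.015291 rad = 0.8761°
d = R·c = 6378 × 0.015291 = 97.5 km

97.5 km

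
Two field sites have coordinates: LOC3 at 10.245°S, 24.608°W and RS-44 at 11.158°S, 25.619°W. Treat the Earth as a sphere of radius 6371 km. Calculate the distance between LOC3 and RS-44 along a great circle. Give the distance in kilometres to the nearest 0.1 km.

Δφ = -0.9130°,  Δλ = -1.0110°
a = sin²(Δφ/2) + cos φ₁ cos φ₂ sin²(Δλ/2) = 0.000139
c = 2·arcsin(√a) = 0.023549 rad = 1.3492°
d = R·c = 6371 × 0.023549 = 150.0 km

150.0 km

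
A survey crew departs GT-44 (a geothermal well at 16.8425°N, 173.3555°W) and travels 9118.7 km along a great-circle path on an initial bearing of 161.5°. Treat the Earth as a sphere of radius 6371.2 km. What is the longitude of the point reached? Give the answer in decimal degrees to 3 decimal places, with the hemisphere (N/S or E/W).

δ = d/R = 9118.7/6371.2 = 1.431237 rad
φ₂ = arcsin(sin φ₁ cos δ + cos φ₁ sin δ cos θ)
   = arcsin(0.28974·0.13911 + 0.95710·0.99028·-0.94832) = -59.15032°
λ₂ = λ₁ + atan2(sin θ sin δ cos φ₁, cos δ − sin φ₁ sin φ₂) = -135.56559°

135.566°W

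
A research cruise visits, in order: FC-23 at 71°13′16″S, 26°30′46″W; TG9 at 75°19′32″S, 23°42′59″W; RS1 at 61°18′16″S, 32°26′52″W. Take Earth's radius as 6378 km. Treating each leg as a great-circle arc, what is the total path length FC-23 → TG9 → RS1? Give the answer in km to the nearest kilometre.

FC-23: φ = -71.22111°, λ = -26.51278°
TG9: φ = -75.32556°, λ = -23.71639°
RS1: φ = -61.30444°, λ = -32.44778°
FC-23→TG9: c = 0.072980 rad, d = 465.47 km
TG9→RS1: c = 0.250467 rad, d = 1597.48 km
Total = 465.47 + 1597.48 = 2062.94 km

2063 km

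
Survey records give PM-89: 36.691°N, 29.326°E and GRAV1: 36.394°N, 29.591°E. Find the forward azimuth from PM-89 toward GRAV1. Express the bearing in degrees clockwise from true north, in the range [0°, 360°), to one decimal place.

144.3°

Δλ = 0.2650°
y = sin Δλ · cos φ₂ = 0.003723
x = cos φ₁ sin φ₂ − sin φ₁ cos φ₂ cos Δλ = -0.005178
θ = atan2(y, x) = 144.2861° → 144.2861° (mod 360°)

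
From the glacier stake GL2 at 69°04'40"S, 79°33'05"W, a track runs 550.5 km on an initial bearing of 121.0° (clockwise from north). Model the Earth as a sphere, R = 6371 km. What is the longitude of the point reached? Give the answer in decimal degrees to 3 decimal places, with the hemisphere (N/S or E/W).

GL2: φ = -69.07778°, λ = -79.55139°
δ = d/R = 550.5/6371 = 0.086407 rad
φ₂ = arcsin(sin φ₁ cos δ + cos φ₁ sin δ cos θ)
   = arcsin(-0.93407·0.99627 + 0.35710·0.08630·-0.51504) = -71.16523°
λ₂ = λ₁ + atan2(sin θ sin δ cos φ₁, cos δ − sin φ₁ sin φ₂) = -66.30537°

66.305°W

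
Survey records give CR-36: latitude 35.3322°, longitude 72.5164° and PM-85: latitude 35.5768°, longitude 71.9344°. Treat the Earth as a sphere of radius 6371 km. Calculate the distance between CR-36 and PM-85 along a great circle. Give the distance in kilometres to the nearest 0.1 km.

Δφ = 0.2446°,  Δλ = -0.5820°
a = sin²(Δφ/2) + cos φ₁ cos φ₂ sin²(Δλ/2) = 0.000022
c = 2·arcsin(√a) = 0.009311 rad = 0.5335°
d = R·c = 6371 × 0.009311 = 59.3 km

59.3 km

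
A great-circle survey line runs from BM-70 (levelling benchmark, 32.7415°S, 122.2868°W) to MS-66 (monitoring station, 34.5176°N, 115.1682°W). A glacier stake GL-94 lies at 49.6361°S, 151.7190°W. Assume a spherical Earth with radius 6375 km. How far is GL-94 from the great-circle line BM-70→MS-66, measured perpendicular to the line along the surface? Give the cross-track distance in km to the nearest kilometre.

1804 km

δ₁₃ = central angle BM-70→GL-94 = 0.480994 rad  (haversine)
θ₁₃ = bearing BM-70→GL-94 = 223.461°,  θ₁₂ = bearing BM-70→MS-66 = 6.341°
dₓₜ = R·arcsin(sin δ₁₃ · sin(θ₁₃ − θ₁₂)) = 6375·arcsin(0.46266·sin(217.120°)) = -1803.931 km
|dₓₜ| = 1803.931 km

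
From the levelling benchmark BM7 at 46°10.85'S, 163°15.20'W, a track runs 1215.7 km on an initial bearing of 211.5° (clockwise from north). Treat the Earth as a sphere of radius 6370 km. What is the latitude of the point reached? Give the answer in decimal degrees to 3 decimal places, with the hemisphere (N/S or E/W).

55.126°S

BM7: φ = -46.18083°, λ = -163.25333°
δ = d/R = 1215.7/6370 = 0.190848 rad
φ₂ = arcsin(sin φ₁ cos δ + cos φ₁ sin δ cos θ)
   = arcsin(-0.72153·0.98184 + 0.69238·0.18969·-0.85264) = -55.12622°
λ₂ = λ₁ + atan2(sin θ sin δ cos φ₁, cos δ − sin φ₁ sin φ₂) = -173.23568°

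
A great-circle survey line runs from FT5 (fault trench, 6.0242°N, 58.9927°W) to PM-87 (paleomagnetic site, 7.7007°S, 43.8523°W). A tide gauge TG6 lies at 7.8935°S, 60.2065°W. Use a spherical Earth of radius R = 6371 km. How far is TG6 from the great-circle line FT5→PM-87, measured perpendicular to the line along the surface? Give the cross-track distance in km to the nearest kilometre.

1235 km

δ₁₃ = central angle FT5→TG6 = 0.243827 rad  (haversine)
θ₁₃ = bearing FT5→TG6 = 184.986°,  θ₁₂ = bearing FT5→PM-87 = 132.073°
dₓₜ = R·arcsin(sin δ₁₃ · sin(θ₁₃ − θ₁₂)) = 6371·arcsin(0.24142·sin(52.913°)) = 1234.667 km
|dₓₜ| = 1234.667 km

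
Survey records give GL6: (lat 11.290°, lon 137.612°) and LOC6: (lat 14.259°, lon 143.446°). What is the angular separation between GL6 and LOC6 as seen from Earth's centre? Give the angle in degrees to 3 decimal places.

Δφ = 2.9690°,  Δλ = 5.8340°
a = sin²(Δφ/2) + cos φ₁ cos φ₂ sin²(Δλ/2) = 0.003133
c = 2·arcsin(√a) = 0.111996 rad = 6.4169°

6.417°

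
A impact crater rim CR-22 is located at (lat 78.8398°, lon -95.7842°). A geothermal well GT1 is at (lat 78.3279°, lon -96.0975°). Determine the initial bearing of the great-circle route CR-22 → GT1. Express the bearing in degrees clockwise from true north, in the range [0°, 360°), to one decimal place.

Δλ = -0.3133°
y = sin Δλ · cos φ₂ = -0.001106
x = cos φ₁ sin φ₂ − sin φ₁ cos φ₂ cos Δλ = -0.008931
θ = atan2(y, x) = -172.9391° → 187.0609° (mod 360°)

187.1°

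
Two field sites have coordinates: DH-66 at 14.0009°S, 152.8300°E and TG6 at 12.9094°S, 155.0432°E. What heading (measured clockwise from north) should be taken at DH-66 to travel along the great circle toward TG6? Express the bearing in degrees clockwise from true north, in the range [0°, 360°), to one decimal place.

Δλ = 2.2132°
y = sin Δλ · cos φ₂ = 0.037642
x = cos φ₁ sin φ₂ − sin φ₁ cos φ₂ cos Δλ = 0.018873
θ = atan2(y, x) = 63.3714° → 63.3714° (mod 360°)

63.4°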